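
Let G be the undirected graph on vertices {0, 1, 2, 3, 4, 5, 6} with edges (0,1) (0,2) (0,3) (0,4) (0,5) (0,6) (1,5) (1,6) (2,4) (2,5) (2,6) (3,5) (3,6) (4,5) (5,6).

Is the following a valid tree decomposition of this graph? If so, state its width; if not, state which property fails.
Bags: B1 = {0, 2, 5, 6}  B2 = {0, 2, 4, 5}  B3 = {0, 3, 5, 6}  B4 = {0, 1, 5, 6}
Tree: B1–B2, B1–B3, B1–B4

Yes; width 3.

Checking the three conditions: (i) the bags cover all of {0, 1, 2, 3, 4, 5, 6}; (ii) for each edge, some bag contains both endpoints; (iii) the bags containing any fixed vertex form a subtree. All hold, so the decomposition is valid with width 4 − 1 = 3.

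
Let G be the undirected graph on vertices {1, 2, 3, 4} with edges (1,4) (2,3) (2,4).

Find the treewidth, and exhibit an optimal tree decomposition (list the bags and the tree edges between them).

Every bag has size at most 2, so the width is 2 − 1 = 1 and tw(G) ≤ 1. G has an edge, so its treewidth is at least 1. Hence tw(G) = 1 exactly.

Treewidth 1.
One such decomposition:
Bags: B1 = {1, 4}  B2 = {2, 4}  B3 = {2, 3}
Tree: B1–B2, B2–B3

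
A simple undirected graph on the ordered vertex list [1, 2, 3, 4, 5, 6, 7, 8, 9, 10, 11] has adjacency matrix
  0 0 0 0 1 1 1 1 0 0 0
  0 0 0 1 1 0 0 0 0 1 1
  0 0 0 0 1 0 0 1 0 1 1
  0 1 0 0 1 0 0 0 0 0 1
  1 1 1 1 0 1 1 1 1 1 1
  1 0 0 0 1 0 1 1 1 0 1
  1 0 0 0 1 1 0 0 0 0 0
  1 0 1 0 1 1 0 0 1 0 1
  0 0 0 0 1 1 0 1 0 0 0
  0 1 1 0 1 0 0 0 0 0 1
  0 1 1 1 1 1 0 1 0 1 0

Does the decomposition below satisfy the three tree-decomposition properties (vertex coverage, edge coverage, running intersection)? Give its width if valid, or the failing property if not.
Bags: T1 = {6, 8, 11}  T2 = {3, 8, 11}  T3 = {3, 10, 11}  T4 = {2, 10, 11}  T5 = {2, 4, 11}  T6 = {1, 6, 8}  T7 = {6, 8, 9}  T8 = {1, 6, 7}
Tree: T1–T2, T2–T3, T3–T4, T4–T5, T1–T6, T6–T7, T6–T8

No — vertex 5 appears in no bag.

A tree decomposition must satisfy three properties: every vertex lies in some bag; for every edge, both endpoints lie together in some bag; and for every vertex, the bags containing it form a connected subtree. Here vertex 5 appears in no bag, so the decomposition is invalid.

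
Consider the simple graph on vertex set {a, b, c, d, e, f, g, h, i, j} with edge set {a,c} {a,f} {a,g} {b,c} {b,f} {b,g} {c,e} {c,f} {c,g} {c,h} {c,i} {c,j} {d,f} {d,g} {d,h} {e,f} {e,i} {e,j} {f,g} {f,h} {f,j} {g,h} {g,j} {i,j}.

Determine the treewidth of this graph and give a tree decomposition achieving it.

Every bag has size at most 4, so the width is 4 − 1 = 3 and tw(G) ≤ 3. On the other hand G contains the 4-clique {d, f, g, h}. A clique must lie in a single bag of any decomposition, so no decomposition can have width below 3. Combining the bounds, tw(G) = 3.

Treewidth 3.
One optimal decomposition is:
Bags: B1 = {b, c, f, g}  B2 = {c, f, g, h}  B3 = {d, f, g, h}  B4 = {c, f, g, j}  B5 = {c, e, f, j}  B6 = {a, c, f, g}  B7 = {c, e, i, j}
Tree: B1–B2, B2–B3, B2–B4, B4–B5, B1–B6, B5–B7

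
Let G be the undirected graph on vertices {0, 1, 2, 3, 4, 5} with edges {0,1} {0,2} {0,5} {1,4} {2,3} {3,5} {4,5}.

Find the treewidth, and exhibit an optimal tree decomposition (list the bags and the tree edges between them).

Treewidth 2.
One optimal decomposition is:
Bags: B1 = {1, 4, 5}  B2 = {0, 1, 5}  B3 = {0, 3, 5}  B4 = {0, 2, 3}
Tree: B1–B2, B2–B3, B3–B4

Each bag holds 3 vertices, so the decomposition has width 2, which upper-bounds the treewidth. The edges 4–1–0–5–4 form a cycle, so G is not a tree and its treewidth is at least 2. Therefore the treewidth is 2.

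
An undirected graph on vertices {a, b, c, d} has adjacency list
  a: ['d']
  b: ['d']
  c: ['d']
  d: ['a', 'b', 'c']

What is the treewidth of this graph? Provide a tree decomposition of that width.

Every bag has size at most 2, so the width is 2 − 1 = 1 and tw(G) ≤ 1. Since G has at least one edge (e.g. d–c), it is not an edgeless graph, so tw(G) ≥ 1. Hence tw(G) = 1 exactly.

Treewidth 1.
One such decomposition:
Bags: B1 = {c, d}  B2 = {a, d}  B3 = {b, d}
Tree: B1–B2, B2–B3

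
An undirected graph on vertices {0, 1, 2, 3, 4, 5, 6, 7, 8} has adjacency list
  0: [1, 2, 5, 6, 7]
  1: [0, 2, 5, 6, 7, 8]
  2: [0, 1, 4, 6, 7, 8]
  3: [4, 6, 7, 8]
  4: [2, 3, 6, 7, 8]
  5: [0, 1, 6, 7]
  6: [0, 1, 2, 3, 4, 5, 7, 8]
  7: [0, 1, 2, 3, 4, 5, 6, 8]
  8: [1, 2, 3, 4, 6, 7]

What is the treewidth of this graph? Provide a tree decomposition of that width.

Treewidth 4.
Bags: B1 = {1, 2, 6, 7, 8}  B2 = {0, 1, 2, 6, 7}  B3 = {0, 1, 5, 6, 7}  B4 = {2, 4, 6, 7, 8}  B5 = {3, 4, 6, 7, 8}
Tree: B1–B2, B2–B3, B1–B4, B4–B5

Every bag has size at most 5, so the width is 5 − 1 = 4 and tw(G) ≤ 4. Conversely, {0, 1, 2, 6, 7} is a clique of size 5, and the vertices of any clique must share a bag in every tree decomposition; so some bag has ≥ 5 vertices and tw(G) ≥ 4. The upper and lower bounds meet at 4, so that is the treewidth.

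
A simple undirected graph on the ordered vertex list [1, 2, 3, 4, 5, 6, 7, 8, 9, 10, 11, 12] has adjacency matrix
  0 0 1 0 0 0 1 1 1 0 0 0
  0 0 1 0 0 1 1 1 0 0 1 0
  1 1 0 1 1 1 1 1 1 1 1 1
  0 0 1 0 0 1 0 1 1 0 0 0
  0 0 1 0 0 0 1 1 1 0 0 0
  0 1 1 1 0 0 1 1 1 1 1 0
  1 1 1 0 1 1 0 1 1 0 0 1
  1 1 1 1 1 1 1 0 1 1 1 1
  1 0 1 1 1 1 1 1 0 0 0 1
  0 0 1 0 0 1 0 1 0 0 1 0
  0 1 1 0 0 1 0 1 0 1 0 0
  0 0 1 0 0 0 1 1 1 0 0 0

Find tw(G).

4

A width-4 tree decomposition is:
Bags: B1 = {2, 3, 6, 7, 8}  B2 = {3, 6, 7, 8, 9}  B3 = {1, 3, 7, 8, 9}  B4 = {3, 7, 8, 9, 12}  B5 = {3, 4, 6, 8, 9}  B6 = {2, 3, 6, 8, 11}  B7 = {3, 5, 7, 8, 9}  B8 = {3, 6, 8, 10, 11}
Tree: B1–B2, B2–B3, B3–B4, B2–B5, B1–B6, B4–B7, B6–B8
Each bag holds 5 vertices, so the decomposition has width 4, which upper-bounds the treewidth. Conversely, {1, 3, 7, 8, 9} is a clique of size 5, and the vertices of any clique must share a bag in every tree decomposition; so some bag has ≥ 5 vertices and tw(G) ≥ 4. Therefore the treewidth is 4.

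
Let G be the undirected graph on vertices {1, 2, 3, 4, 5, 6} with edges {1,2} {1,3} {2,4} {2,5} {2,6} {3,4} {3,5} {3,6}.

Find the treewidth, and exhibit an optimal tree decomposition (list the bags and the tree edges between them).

Every bag has size at most 3, so the width is 3 − 1 = 2 and tw(G) ≤ 2. Since 5–2–6–3–5 is a cycle in G, G is not acyclic. Forests are exactly the graphs of treewidth ≤ 1, so tw(G) ≥ 2. Therefore the treewidth is 2.

Treewidth 2.
One such decomposition:
Bags: B1 = {2, 3, 5}  B2 = {2, 3, 6}  B3 = {1, 2, 3}  B4 = {2, 3, 4}
Tree: B1–B2, B2–B3, B3–B4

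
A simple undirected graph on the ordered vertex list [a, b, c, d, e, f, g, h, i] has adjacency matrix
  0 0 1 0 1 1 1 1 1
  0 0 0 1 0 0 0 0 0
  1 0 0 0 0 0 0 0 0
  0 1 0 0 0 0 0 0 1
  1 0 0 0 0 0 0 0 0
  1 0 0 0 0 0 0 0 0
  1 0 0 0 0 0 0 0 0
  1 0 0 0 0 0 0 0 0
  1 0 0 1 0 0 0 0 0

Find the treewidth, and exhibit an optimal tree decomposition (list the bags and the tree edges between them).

The largest bag has 2 vertices, giving width 1; this decomposition certifies tw(G) ≤ 1. G has an edge, so its treewidth is at least 1. Hence tw(G) = 1 exactly.

Treewidth 1.
One such decomposition:
Bags: B1 = {a, h}  B2 = {a, g}  B3 = {a, f}  B4 = {a, e}  B5 = {a, c}  B6 = {a, i}  B7 = {d, i}  B8 = {b, d}
Tree: B1–B2, B2–B3, B2–B4, B4–B5, B2–B6, B6–B7, B7–B8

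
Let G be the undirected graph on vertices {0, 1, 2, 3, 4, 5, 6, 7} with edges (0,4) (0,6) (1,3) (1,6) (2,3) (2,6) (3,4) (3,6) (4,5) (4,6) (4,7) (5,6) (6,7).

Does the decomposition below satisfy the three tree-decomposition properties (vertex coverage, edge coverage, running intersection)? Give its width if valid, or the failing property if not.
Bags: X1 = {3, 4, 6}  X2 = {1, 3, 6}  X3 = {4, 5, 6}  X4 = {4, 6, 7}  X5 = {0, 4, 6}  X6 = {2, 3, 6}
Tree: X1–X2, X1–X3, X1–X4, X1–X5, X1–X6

Every vertex of G appears in some bag (union = {0, 1, 2, 3, 4, 5, 6, 7}); every edge is covered by a bag; and for each vertex v the set of bags containing v is connected in the bag tree. The decomposition is therefore valid. The largest bag has 3 vertices, so the width is 2.

Yes; width 2.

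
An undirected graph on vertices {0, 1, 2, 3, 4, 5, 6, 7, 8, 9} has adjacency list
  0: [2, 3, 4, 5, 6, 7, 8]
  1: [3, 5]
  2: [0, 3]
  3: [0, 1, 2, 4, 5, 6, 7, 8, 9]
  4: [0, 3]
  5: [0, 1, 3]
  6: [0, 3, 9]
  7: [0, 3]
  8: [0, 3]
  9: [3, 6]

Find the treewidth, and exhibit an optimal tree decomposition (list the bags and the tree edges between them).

Treewidth 2.
One such decomposition:
Bags: B1 = {0, 3, 5}  B2 = {0, 3, 8}  B3 = {1, 3, 5}  B4 = {0, 3, 6}  B5 = {0, 3, 7}  B6 = {3, 6, 9}  B7 = {0, 3, 4}  B8 = {0, 2, 3}
Tree: B1–B2, B1–B3, B1–B4, B1–B5, B4–B6, B1–B7, B7–B8

The largest bag has 3 vertices, giving width 2; this decomposition certifies tw(G) ≤ 2. On the other hand G contains the 3-clique {0, 2, 3}. A clique must lie in a single bag of any decomposition, so no decomposition can have width below 2. The upper and lower bounds meet at 2, so that is the treewidth.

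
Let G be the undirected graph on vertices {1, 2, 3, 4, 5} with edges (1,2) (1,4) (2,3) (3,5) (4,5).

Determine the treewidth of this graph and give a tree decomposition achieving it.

Treewidth 2.
Bags: B1 = {3, 4, 5}  B2 = {1, 3, 4}  B3 = {1, 2, 3}
Tree: B1–B2, B2–B3

The largest bag has 3 vertices, giving width 2; this decomposition certifies tw(G) ≤ 2. The edges 3–5–4–1–2–3 form a cycle, so G is not a tree and its treewidth is at least 2. Therefore the treewidth is 2.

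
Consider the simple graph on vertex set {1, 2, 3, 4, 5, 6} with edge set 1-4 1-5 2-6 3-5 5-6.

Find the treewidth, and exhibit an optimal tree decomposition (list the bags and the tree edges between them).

Treewidth 1.
One optimal decomposition is:
Bags: B1 = {1, 5}  B2 = {5, 6}  B3 = {3, 5}  B4 = {1, 4}  B5 = {2, 6}
Tree: B1–B2, B1–B3, B1–B4, B2–B5

Every bag has size at most 2, so the width is 2 − 1 = 1 and tw(G) ≤ 1. G has an edge, so its treewidth is at least 1. The upper and lower bounds meet at 1, so that is the treewidth.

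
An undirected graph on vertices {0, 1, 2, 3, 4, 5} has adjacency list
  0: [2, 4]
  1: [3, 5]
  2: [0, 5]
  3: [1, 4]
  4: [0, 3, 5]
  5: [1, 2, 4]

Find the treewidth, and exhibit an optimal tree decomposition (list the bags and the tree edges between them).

Each bag holds 3 vertices, so the decomposition has width 2, which upper-bounds the treewidth. For the lower bound, G contains the cycle 1–3–4–5–1, so G is not a forest; only forests have treewidth ≤ 1, hence tw(G) ≥ 2. Hence tw(G) = 2 exactly.

Treewidth 2.
One such decomposition:
Bags: B1 = {1, 3, 5}  B2 = {3, 4, 5}  B3 = {2, 4, 5}  B4 = {0, 2, 4}
Tree: B1–B2, B2–B3, B3–B4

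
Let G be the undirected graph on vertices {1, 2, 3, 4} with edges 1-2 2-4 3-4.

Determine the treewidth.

1

A width-1 tree decomposition is:
Bags: B1 = {2, 4}  B2 = {3, 4}  B3 = {1, 2}
Tree: B1–B2, B1–B3
The largest bag has 2 vertices, giving width 1; this decomposition certifies tw(G) ≤ 1. Any graph with an edge has treewidth ≥ 1, and G has the edge 2–4. The upper and lower bounds meet at 1, so that is the treewidth.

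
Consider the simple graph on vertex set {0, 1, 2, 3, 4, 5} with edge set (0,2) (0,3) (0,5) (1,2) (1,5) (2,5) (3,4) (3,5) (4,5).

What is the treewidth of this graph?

2

A width-2 tree decomposition is:
Bags: B1 = {0, 3, 5}  B2 = {0, 2, 5}  B3 = {3, 4, 5}  B4 = {1, 2, 5}
Tree: B1–B2, B1–B3, B2–B4
Each bag holds 3 vertices, so the decomposition has width 2, which upper-bounds the treewidth. For the lower bound, the 3 vertices {0, 2, 5} are pairwise adjacent, and any tree decomposition puts a clique entirely inside one bag — forcing width ≥ 2. Hence tw(G) = 2 exactly.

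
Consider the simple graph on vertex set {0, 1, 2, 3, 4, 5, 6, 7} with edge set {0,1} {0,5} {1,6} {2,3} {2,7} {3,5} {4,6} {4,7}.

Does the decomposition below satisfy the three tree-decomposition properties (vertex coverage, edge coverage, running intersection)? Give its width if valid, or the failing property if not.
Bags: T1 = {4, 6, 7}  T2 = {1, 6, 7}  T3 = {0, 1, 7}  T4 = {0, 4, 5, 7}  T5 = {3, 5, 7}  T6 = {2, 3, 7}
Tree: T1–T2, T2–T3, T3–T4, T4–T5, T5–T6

A tree decomposition must satisfy three properties: every vertex lies in some bag; for every edge, both endpoints lie together in some bag; and for every vertex, the bags containing it form a connected subtree. Here bags containing vertex 4 are not connected in the tree, so the decomposition is invalid.

No — bags containing vertex 4 are not connected in the tree.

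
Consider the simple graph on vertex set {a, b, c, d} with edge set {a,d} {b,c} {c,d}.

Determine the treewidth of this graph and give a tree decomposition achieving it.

Treewidth 1.
One optimal decomposition is:
Bags: B1 = {a, d}  B2 = {c, d}  B3 = {b, c}
Tree: B1–B2, B2–B3

Every bag has size at most 2, so the width is 2 − 1 = 1 and tw(G) ≤ 1. G has an edge, so its treewidth is at least 1. Hence tw(G) = 1 exactly.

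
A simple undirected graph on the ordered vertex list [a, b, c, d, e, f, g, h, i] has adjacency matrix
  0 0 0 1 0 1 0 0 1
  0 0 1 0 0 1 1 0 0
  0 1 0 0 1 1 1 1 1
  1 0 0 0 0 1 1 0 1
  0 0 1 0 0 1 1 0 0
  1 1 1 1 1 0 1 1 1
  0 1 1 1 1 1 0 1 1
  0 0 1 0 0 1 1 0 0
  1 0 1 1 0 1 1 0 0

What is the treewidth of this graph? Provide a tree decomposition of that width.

Treewidth 3.
Bags: B1 = {c, f, g, i}  B2 = {b, c, f, g}  B3 = {c, f, g, h}  B4 = {d, f, g, i}  B5 = {c, e, f, g}  B6 = {a, d, f, i}
Tree: B1–B2, B1–B3, B1–B4, B3–B5, B4–B6

Each bag holds 4 vertices, so the decomposition has width 3, which upper-bounds the treewidth. Conversely, {d, f, g, i} is a clique of size 4, and the vertices of any clique must share a bag in every tree decomposition; so some bag has ≥ 4 vertices and tw(G) ≥ 3. The upper and lower bounds meet at 3, so that is the treewidth.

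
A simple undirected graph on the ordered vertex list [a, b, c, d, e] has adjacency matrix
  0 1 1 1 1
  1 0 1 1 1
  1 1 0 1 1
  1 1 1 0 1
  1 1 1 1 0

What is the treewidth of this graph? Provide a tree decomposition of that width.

With just one bag of size 5, the width is 5 − 1 = 4, so tw(G) ≤ 4. On the other hand G contains the 5-clique {a, b, c, d, e}. A clique must lie in a single bag of any decomposition, so no decomposition can have width below 4. The upper and lower bounds meet at 4, so that is the treewidth.

Treewidth 4.
One such decomposition:
Bags: B1 = {a, b, c, d, e}
Tree: (single bag)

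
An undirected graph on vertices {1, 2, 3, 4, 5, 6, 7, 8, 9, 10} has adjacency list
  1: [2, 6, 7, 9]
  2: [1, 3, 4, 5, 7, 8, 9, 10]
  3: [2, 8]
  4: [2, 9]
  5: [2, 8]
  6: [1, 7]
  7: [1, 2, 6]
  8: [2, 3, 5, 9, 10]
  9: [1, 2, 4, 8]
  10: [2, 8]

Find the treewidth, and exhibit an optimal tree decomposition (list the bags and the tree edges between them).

Treewidth 2.
One such decomposition:
Bags: B1 = {1, 2, 9}  B2 = {1, 2, 7}  B3 = {2, 8, 9}  B4 = {2, 4, 9}  B5 = {2, 5, 8}  B6 = {2, 8, 10}  B7 = {1, 6, 7}  B8 = {2, 3, 8}
Tree: B1–B2, B1–B3, B1–B4, B3–B5, B3–B6, B2–B7, B6–B8

The largest bag has 3 vertices, giving width 2; this decomposition certifies tw(G) ≤ 2. On the other hand G contains the 3-clique {2, 8, 9}. A clique must lie in a single bag of any decomposition, so no decomposition can have width below 2. Hence tw(G) = 2 exactly.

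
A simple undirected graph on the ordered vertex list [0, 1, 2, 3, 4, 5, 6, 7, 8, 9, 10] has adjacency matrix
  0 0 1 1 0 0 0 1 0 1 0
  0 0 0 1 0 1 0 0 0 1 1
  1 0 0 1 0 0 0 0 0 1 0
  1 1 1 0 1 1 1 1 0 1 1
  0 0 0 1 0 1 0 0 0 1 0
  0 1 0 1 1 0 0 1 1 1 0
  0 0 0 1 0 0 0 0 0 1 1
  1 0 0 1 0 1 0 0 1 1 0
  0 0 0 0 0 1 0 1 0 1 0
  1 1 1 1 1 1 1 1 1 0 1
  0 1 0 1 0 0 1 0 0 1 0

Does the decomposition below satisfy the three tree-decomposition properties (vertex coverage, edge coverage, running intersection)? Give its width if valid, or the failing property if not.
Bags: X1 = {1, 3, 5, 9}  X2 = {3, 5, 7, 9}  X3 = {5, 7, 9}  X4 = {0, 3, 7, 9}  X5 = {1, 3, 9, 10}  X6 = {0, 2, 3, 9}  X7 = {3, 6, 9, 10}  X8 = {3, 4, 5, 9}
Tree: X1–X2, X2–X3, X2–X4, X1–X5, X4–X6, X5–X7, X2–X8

A tree decomposition must satisfy three properties: every vertex lies in some bag; for every edge, both endpoints lie together in some bag; and for every vertex, the bags containing it form a connected subtree. Here vertex 8 appears in no bag, so the decomposition is invalid.

No — vertex 8 appears in no bag.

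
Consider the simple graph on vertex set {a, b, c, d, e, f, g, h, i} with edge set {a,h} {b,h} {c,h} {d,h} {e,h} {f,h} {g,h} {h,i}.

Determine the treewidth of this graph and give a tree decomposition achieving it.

Treewidth 1.
One such decomposition:
Bags: B1 = {b, h}  B2 = {d, h}  B3 = {c, h}  B4 = {a, h}  B5 = {g, h}  B6 = {h, i}  B7 = {e, h}  B8 = {f, h}
Tree: B1–B2, B1–B3, B1–B4, B1–B5, B5–B6, B5–B7, B3–B8

Each bag holds 2 vertices, so the decomposition has width 1, which upper-bounds the treewidth. Since G has at least one edge (e.g. h–b), it is not an edgeless graph, so tw(G) ≥ 1. Hence tw(G) = 1 exactly.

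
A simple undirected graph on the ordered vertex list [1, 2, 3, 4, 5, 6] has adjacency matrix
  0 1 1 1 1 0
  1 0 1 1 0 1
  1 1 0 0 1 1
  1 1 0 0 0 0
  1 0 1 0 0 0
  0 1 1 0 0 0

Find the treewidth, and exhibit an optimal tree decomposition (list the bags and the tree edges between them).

Treewidth 2.
Bags: B1 = {1, 2, 3}  B2 = {2, 3, 6}  B3 = {1, 2, 4}  B4 = {1, 3, 5}
Tree: B1–B2, B1–B3, B1–B4

Every bag has size at most 3, so the width is 3 − 1 = 2 and tw(G) ≤ 2. For the lower bound, the 3 vertices {1, 2, 3} are pairwise adjacent, and any tree decomposition puts a clique entirely inside one bag — forcing width ≥ 2. Therefore the treewidth is 2.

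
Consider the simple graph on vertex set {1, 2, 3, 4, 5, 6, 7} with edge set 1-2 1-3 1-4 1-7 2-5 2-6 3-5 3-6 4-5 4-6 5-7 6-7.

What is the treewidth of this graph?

A width-3 tree decomposition is:
Bags: B1 = {1, 3, 5, 6}  B2 = {1, 4, 5, 6}  B3 = {1, 2, 5, 6}  B4 = {1, 5, 6, 7}
Tree: B1–B2, B2–B3, B3–B4
The largest bag has 4 vertices, giving width 3; this decomposition certifies tw(G) ≤ 3. For the lower bound: the 4 vertex sets {3,6}, {1,4}, {5}, {2} are disjoint, each induces a connected subgraph, and every pair is joined by at least one edge of G. Contracting each set to a single vertex therefore yields K_{4} as a minor, and since treewidth is minor-monotone, tw(G) ≥ tw(K_{4}) = 3. Combining the bounds, tw(G) = 3.

3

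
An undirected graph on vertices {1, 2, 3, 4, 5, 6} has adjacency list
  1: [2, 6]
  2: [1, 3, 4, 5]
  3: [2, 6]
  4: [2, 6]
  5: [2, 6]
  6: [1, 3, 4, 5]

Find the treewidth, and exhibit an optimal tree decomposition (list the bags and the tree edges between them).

The largest bag has 3 vertices, giving width 2; this decomposition certifies tw(G) ≤ 2. The edges 6–3–2–5–6 form a cycle, so G is not a tree and its treewidth is at least 2. Combining the bounds, tw(G) = 2.

Treewidth 2.
One such decomposition:
Bags: B1 = {2, 3, 6}  B2 = {2, 5, 6}  B3 = {2, 4, 6}  B4 = {1, 2, 6}
Tree: B1–B2, B2–B3, B3–B4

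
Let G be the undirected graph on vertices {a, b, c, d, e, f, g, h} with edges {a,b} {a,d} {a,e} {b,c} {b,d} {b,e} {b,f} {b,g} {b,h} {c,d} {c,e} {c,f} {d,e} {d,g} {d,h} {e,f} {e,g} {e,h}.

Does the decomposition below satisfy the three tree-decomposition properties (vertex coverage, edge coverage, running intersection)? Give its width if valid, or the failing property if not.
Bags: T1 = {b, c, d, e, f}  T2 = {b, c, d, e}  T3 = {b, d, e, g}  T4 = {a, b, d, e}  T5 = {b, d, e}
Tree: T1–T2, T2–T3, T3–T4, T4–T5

No — vertex h appears in no bag.

A tree decomposition must satisfy three properties: every vertex lies in some bag; for every edge, both endpoints lie together in some bag; and for every vertex, the bags containing it form a connected subtree. Here vertex h appears in no bag, so the decomposition is invalid.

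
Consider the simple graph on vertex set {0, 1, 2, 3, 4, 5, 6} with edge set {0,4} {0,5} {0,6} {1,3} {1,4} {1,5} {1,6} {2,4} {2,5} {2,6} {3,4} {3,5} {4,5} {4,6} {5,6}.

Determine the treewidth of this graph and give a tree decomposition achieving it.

Treewidth 3.
One such decomposition:
Bags: B1 = {1, 4, 5, 6}  B2 = {0, 4, 5, 6}  B3 = {2, 4, 5, 6}  B4 = {1, 3, 4, 5}
Tree: B1–B2, B2–B3, B1–B4

Every bag has size at most 4, so the width is 4 − 1 = 3 and tw(G) ≤ 3. On the other hand G contains the 4-clique {1, 3, 4, 5}. A clique must lie in a single bag of any decomposition, so no decomposition can have width below 3. Combining the bounds, tw(G) = 3.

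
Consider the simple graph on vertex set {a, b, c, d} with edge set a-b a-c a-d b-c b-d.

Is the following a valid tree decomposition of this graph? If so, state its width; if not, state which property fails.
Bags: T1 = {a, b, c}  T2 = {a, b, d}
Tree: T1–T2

Yes; width 2.

Vertex coverage: the bags together contain {a, b, c, d}, the full vertex set. Edge coverage: each edge of G has both endpoints in at least one bag. Running intersection: for every vertex, the bags containing it form a connected subtree. All three properties hold, so this is a valid tree decomposition of width max|bag| − 1 = 2, and hence tw(G) ≤ 2.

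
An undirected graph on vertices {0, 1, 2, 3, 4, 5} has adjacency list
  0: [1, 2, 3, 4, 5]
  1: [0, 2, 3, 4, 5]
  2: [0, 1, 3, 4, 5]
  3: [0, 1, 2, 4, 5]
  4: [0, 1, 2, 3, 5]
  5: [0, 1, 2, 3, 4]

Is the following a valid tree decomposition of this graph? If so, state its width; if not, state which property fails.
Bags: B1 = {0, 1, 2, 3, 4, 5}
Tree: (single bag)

Yes; width 5.

Checking the three conditions: (i) the bags cover all of {0, 1, 2, 3, 4, 5}; (ii) for each edge, some bag contains both endpoints; (iii) the bags containing any fixed vertex form a subtree. All hold, so the decomposition is valid with width 6 − 1 = 5.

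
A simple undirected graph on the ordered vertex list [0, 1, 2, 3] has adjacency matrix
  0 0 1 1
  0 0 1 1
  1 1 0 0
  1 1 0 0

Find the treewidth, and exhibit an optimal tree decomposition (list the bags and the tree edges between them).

The largest bag has 3 vertices, giving width 2; this decomposition certifies tw(G) ≤ 2. For the lower bound, G contains the cycle 3–1–2–0–3, so G is not a forest; only forests have treewidth ≤ 1, hence tw(G) ≥ 2. Hence tw(G) = 2 exactly.

Treewidth 2.
One optimal decomposition is:
Bags: B1 = {1, 2, 3}  B2 = {0, 2, 3}
Tree: B1–B2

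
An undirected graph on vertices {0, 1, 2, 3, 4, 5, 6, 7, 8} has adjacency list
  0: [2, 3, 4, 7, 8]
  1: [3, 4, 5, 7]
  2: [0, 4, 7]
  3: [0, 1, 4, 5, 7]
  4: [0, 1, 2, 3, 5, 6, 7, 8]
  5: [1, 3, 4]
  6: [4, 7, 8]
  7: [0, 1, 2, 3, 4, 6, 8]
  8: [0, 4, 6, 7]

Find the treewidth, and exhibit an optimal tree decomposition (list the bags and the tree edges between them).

Each bag holds 4 vertices, so the decomposition has width 3, which upper-bounds the treewidth. For the lower bound, the 4 vertices {1, 3, 4, 5} are pairwise adjacent, and any tree decomposition puts a clique entirely inside one bag — forcing width ≥ 3. The upper and lower bounds meet at 3, so that is the treewidth.

Treewidth 3.
One such decomposition:
Bags: B1 = {0, 3, 4, 7}  B2 = {1, 3, 4, 7}  B3 = {0, 4, 7, 8}  B4 = {0, 2, 4, 7}  B5 = {4, 6, 7, 8}  B6 = {1, 3, 4, 5}
Tree: B1–B2, B1–B3, B1–B4, B3–B5, B2–B6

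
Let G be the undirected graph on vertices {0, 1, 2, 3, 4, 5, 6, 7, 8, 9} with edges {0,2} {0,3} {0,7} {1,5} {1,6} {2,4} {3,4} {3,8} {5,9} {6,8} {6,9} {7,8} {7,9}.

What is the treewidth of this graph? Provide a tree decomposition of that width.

The largest bag has 3 vertices, giving width 2; this decomposition certifies tw(G) ≤ 2. Since 2–4–3–0–2 is a cycle in G, G is not acyclic. Forests are exactly the graphs of treewidth ≤ 1, so tw(G) ≥ 2. Hence tw(G) = 2 exactly.

Treewidth 2.
One such decomposition:
Bags: B1 = {0, 2, 4}  B2 = {0, 3, 4}  B3 = {0, 3, 7}  B4 = {3, 7, 8}  B5 = {7, 8, 9}  B6 = {6, 8, 9}  B7 = {5, 6, 9}  B8 = {1, 5, 6}
Tree: B1–B2, B2–B3, B3–B4, B4–B5, B5–B6, B6–B7, B7–B8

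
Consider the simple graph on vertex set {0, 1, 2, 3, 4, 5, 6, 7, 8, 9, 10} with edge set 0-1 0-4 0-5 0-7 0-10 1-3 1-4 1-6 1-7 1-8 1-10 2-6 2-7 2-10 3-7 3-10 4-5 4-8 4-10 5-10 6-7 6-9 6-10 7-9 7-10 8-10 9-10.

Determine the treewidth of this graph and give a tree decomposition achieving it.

The largest bag has 4 vertices, giving width 3; this decomposition certifies tw(G) ≤ 3. Conversely, {1, 4, 8, 10} is a clique of size 4, and the vertices of any clique must share a bag in every tree decomposition; so some bag has ≥ 4 vertices and tw(G) ≥ 3. The upper and lower bounds meet at 3, so that is the treewidth.

Treewidth 3.
Bags: B1 = {0, 1, 4, 10}  B2 = {0, 1, 7, 10}  B3 = {1, 4, 8, 10}  B4 = {1, 3, 7, 10}  B5 = {1, 6, 7, 10}  B6 = {2, 6, 7, 10}  B7 = {0, 4, 5, 10}  B8 = {6, 7, 9, 10}
Tree: B1–B2, B1–B3, B2–B4, B4–B5, B5–B6, B1–B7, B6–B8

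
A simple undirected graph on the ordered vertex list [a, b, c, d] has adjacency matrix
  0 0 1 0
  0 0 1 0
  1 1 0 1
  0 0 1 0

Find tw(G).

A width-1 tree decomposition is:
Bags: B1 = {a, c}  B2 = {c, d}  B3 = {b, c}
Tree: B1–B2, B1–B3
The largest bag has 2 vertices, giving width 1; this decomposition certifies tw(G) ≤ 1. Any graph with an edge has treewidth ≥ 1, and G has the edge a–c. Combining the bounds, tw(G) = 1.

1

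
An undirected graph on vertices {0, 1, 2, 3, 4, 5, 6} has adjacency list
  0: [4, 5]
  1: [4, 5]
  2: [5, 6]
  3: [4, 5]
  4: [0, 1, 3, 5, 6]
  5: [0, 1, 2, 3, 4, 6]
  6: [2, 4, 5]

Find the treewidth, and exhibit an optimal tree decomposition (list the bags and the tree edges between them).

Treewidth 2.
Bags: B1 = {2, 5, 6}  B2 = {4, 5, 6}  B3 = {0, 4, 5}  B4 = {1, 4, 5}  B5 = {3, 4, 5}
Tree: B1–B2, B2–B3, B2–B4, B3–B5

Every bag has size at most 3, so the width is 3 − 1 = 2 and tw(G) ≤ 2. On the other hand G contains the 3-clique {2, 5, 6}. A clique must lie in a single bag of any decomposition, so no decomposition can have width below 2. Combining the bounds, tw(G) = 2.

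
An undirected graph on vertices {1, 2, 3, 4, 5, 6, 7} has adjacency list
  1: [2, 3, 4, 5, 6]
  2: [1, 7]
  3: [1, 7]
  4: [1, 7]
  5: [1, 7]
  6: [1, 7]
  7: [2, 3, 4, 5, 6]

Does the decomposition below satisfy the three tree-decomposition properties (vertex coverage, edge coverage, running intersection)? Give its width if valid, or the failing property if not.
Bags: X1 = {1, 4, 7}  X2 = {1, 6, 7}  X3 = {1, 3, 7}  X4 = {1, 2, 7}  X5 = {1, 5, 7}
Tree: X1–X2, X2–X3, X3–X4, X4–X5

Yes; width 2.

Vertex coverage: the bags together contain {1, 2, 3, 4, 5, 6, 7}, the full vertex set. Edge coverage: each edge of G has both endpoints in at least one bag. Running intersection: for every vertex, the bags containing it form a connected subtree. All three properties hold, so this is a valid tree decomposition of width max|bag| − 1 = 2, and hence tw(G) ≤ 2.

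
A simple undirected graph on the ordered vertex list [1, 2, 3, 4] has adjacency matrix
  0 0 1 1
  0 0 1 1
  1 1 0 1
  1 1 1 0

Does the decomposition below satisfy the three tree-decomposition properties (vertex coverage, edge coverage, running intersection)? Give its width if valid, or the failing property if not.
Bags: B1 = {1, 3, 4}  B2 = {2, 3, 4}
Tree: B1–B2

Vertex coverage: the bags together contain {1, 2, 3, 4}, the full vertex set. Edge coverage: each edge of G has both endpoints in at least one bag. Running intersection: for every vertex, the bags containing it form a connected subtree. All three properties hold, so this is a valid tree decomposition of width max|bag| − 1 = 2, and hence tw(G) ≤ 2.

Yes; width 2.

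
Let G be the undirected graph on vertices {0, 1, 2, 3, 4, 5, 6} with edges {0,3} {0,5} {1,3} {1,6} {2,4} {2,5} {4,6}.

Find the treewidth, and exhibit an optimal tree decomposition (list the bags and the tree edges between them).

Every bag has size at most 3, so the width is 3 − 1 = 2 and tw(G) ≤ 2. Since 6–4–2–5–0–3–1–6 is a cycle in G, G is not acyclic. Forests are exactly the graphs of treewidth ≤ 1, so tw(G) ≥ 2. Combining the bounds, tw(G) = 2.

Treewidth 2.
One such decomposition:
Bags: B1 = {2, 4, 6}  B2 = {2, 5, 6}  B3 = {0, 5, 6}  B4 = {0, 3, 6}  B5 = {1, 3, 6}
Tree: B1–B2, B2–B3, B3–B4, B4–B5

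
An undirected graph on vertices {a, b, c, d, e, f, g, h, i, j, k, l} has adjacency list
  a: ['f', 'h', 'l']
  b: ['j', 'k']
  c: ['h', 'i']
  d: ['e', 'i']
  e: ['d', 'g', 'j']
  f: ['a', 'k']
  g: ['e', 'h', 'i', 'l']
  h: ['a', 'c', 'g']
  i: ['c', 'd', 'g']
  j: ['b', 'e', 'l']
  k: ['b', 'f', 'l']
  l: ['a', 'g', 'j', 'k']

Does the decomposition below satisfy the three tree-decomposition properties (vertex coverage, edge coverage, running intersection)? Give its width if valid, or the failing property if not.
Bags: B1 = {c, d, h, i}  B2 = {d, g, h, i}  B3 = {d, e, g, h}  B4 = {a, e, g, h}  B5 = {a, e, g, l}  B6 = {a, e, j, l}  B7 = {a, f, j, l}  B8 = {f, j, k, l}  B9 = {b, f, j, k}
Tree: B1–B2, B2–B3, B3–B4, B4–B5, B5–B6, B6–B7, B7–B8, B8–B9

Yes; width 3.

Checking the three conditions: (i) the bags cover all of {a, b, c, d, e, f, g, h, i, j, k, l}; (ii) for each edge, some bag contains both endpoints; (iii) the bags containing any fixed vertex form a subtree. All hold, so the decomposition is valid with width 4 − 1 = 3.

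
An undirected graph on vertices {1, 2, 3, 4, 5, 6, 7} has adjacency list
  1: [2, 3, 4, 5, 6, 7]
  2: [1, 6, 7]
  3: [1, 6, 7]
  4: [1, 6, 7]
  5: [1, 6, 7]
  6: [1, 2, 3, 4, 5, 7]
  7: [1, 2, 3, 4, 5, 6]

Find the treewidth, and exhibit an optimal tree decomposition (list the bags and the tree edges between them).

Each bag holds 4 vertices, so the decomposition has width 3, which upper-bounds the treewidth. For the lower bound, the 4 vertices {1, 2, 6, 7} are pairwise adjacent, and any tree decomposition puts a clique entirely inside one bag — forcing width ≥ 3. Hence tw(G) = 3 exactly.

Treewidth 3.
One optimal decomposition is:
Bags: B1 = {1, 5, 6, 7}  B2 = {1, 3, 6, 7}  B3 = {1, 4, 6, 7}  B4 = {1, 2, 6, 7}
Tree: B1–B2, B2–B3, B2–B4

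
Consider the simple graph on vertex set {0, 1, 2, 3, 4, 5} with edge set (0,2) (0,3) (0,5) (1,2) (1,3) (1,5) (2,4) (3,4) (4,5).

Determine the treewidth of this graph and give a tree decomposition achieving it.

Treewidth 3.
One optimal decomposition is:
Bags: B1 = {2, 3, 4, 5}  B2 = {1, 2, 3, 5}  B3 = {0, 2, 3, 5}
Tree: B1–B2, B2–B3

The largest bag has 4 vertices, giving width 3; this decomposition certifies tw(G) ≤ 3. For the lower bound: the 4 vertex sets {3,4}, {1,5}, {2}, {0} are disjoint, each induces a connected subgraph, and every pair is joined by at least one edge of G. Contracting each set to a single vertex therefore yields K_{4} as a minor, and since treewidth is minor-monotone, tw(G) ≥ tw(K_{4}) = 3. The upper and lower bounds meet at 3, so that is the treewidth.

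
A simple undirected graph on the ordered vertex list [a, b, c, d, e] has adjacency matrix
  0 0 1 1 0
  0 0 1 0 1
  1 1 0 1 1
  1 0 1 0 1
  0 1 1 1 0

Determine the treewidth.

2

A width-2 tree decomposition is:
Bags: B1 = {a, c, d}  B2 = {c, d, e}  B3 = {b, c, e}
Tree: B1–B2, B2–B3
The largest bag has 3 vertices, giving width 2; this decomposition certifies tw(G) ≤ 2. On the other hand G contains the 3-clique {c, d, e}. A clique must lie in a single bag of any decomposition, so no decomposition can have width below 2. Hence tw(G) = 2 exactly.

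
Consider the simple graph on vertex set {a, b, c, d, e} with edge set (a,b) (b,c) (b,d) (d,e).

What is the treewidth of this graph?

A width-1 tree decomposition is:
Bags: B1 = {b, d}  B2 = {b, c}  B3 = {a, b}  B4 = {d, e}
Tree: B1–B2, B2–B3, B1–B4
Each bag holds 2 vertices, so the decomposition has width 1, which upper-bounds the treewidth. G has an edge, so its treewidth is at least 1. The upper and lower bounds meet at 1, so that is the treewidth.

1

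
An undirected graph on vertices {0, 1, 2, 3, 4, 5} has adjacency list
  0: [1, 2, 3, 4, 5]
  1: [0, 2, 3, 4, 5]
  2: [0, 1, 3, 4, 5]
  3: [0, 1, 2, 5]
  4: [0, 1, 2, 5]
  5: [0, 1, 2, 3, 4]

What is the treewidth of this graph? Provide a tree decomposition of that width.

Treewidth 4.
Bags: B1 = {0, 1, 2, 3, 5}  B2 = {0, 1, 2, 4, 5}
Tree: B1–B2

Each bag holds 5 vertices, so the decomposition has width 4, which upper-bounds the treewidth. Conversely, {0, 1, 2, 3, 5} is a clique of size 5, and the vertices of any clique must share a bag in every tree decomposition; so some bag has ≥ 5 vertices and tw(G) ≥ 4. Therefore the treewidth is 4.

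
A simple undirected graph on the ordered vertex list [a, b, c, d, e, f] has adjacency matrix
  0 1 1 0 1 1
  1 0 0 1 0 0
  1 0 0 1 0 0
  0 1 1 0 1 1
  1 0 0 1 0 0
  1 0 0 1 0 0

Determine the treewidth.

A width-2 tree decomposition is:
Bags: B1 = {a, d, f}  B2 = {a, d, e}  B3 = {a, c, d}  B4 = {a, b, d}
Tree: B1–B2, B2–B3, B3–B4
The largest bag has 3 vertices, giving width 2; this decomposition certifies tw(G) ≤ 2. For the lower bound, G contains the cycle a–f–d–e–a, so G is not a forest; only forests have treewidth ≤ 1, hence tw(G) ≥ 2. Combining the bounds, tw(G) = 2.

2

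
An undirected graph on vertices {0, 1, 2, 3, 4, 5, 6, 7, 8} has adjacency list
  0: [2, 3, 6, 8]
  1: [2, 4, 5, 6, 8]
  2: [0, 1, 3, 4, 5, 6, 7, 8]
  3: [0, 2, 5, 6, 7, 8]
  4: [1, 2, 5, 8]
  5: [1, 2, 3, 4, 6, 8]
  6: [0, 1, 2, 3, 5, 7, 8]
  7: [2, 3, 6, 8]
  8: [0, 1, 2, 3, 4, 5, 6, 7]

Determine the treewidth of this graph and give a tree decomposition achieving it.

Treewidth 4.
One such decomposition:
Bags: B1 = {0, 2, 3, 6, 8}  B2 = {2, 3, 6, 7, 8}  B3 = {2, 3, 5, 6, 8}  B4 = {1, 2, 5, 6, 8}  B5 = {1, 2, 4, 5, 8}
Tree: B1–B2, B2–B3, B3–B4, B4–B5

The largest bag has 5 vertices, giving width 4; this decomposition certifies tw(G) ≤ 4. For the lower bound, the 5 vertices {1, 2, 4, 5, 8} are pairwise adjacent, and any tree decomposition puts a clique entirely inside one bag — forcing width ≥ 4. Therefore the treewidth is 4.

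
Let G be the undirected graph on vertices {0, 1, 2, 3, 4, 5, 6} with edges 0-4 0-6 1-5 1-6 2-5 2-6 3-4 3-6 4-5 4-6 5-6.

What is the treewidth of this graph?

2

A width-2 tree decomposition is:
Bags: B1 = {2, 5, 6}  B2 = {4, 5, 6}  B3 = {0, 4, 6}  B4 = {1, 5, 6}  B5 = {3, 4, 6}
Tree: B1–B2, B2–B3, B2–B4, B3–B5
The largest bag has 3 vertices, giving width 2; this decomposition certifies tw(G) ≤ 2. On the other hand G contains the 3-clique {1, 5, 6}. A clique must lie in a single bag of any decomposition, so no decomposition can have width below 2. The upper and lower bounds meet at 2, so that is the treewidth.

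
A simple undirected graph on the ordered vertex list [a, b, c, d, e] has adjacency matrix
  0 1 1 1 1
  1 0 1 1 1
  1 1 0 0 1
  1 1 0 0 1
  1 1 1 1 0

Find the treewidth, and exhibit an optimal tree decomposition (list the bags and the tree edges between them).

Every bag has size at most 4, so the width is 4 − 1 = 3 and tw(G) ≤ 3. On the other hand G contains the 4-clique {a, b, d, e}. A clique must lie in a single bag of any decomposition, so no decomposition can have width below 3. Hence tw(G) = 3 exactly.

Treewidth 3.
One optimal decomposition is:
Bags: B1 = {a, b, d, e}  B2 = {a, b, c, e}
Tree: B1–B2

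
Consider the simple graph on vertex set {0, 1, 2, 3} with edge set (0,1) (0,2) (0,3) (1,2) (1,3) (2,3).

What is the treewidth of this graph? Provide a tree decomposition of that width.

Treewidth 3.
One such decomposition:
Bags: B1 = {0, 1, 2, 3}
Tree: (single bag)

A single bag containing all 4 vertices is trivially a valid decomposition of width 3. Conversely, {0, 1, 2, 3} is a clique of size 4, and the vertices of any clique must share a bag in every tree decomposition; so some bag has ≥ 4 vertices and tw(G) ≥ 3. The upper and lower bounds meet at 3, so that is the treewidth.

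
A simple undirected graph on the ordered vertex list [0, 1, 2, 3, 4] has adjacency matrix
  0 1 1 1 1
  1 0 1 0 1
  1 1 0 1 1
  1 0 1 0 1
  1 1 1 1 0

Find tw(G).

3

A width-3 tree decomposition is:
Bags: B1 = {0, 2, 3, 4}  B2 = {0, 1, 2, 4}
Tree: B1–B2
The largest bag has 4 vertices, giving width 3; this decomposition certifies tw(G) ≤ 3. Conversely, {0, 1, 2, 4} is a clique of size 4, and the vertices of any clique must share a bag in every tree decomposition; so some bag has ≥ 4 vertices and tw(G) ≥ 3. Combining the bounds, tw(G) = 3.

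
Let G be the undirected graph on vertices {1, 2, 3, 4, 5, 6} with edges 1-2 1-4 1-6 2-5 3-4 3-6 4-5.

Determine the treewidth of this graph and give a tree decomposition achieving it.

Every bag has size at most 3, so the width is 3 − 1 = 2 and tw(G) ≤ 2. Since 3–6–1–4–3 is a cycle in G, G is not acyclic. Forests are exactly the graphs of treewidth ≤ 1, so tw(G) ≥ 2. Therefore the treewidth is 2.

Treewidth 2.
Bags: B1 = {3, 4, 6}  B2 = {1, 4, 6}  B3 = {1, 4, 5}  B4 = {1, 2, 5}
Tree: B1–B2, B2–B3, B3–B4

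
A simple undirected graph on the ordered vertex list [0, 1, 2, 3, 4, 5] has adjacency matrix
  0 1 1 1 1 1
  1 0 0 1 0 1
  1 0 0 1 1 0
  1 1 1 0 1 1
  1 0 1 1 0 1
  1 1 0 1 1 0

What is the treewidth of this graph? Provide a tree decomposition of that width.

The largest bag has 4 vertices, giving width 3; this decomposition certifies tw(G) ≤ 3. Conversely, {0, 1, 3, 5} is a clique of size 4, and the vertices of any clique must share a bag in every tree decomposition; so some bag has ≥ 4 vertices and tw(G) ≥ 3. Therefore the treewidth is 3.

Treewidth 3.
One such decomposition:
Bags: B1 = {0, 3, 4, 5}  B2 = {0, 2, 3, 4}  B3 = {0, 1, 3, 5}
Tree: B1–B2, B1–B3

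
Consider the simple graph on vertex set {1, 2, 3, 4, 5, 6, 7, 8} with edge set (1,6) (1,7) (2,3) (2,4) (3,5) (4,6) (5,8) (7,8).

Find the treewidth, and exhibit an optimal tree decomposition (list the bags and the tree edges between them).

Each bag holds 3 vertices, so the decomposition has width 2, which upper-bounds the treewidth. The edges 8–7–1–6–4–2–3–5–8 form a cycle, so G is not a tree and its treewidth is at least 2. Hence tw(G) = 2 exactly.

Treewidth 2.
One such decomposition:
Bags: B1 = {1, 7, 8}  B2 = {1, 6, 8}  B3 = {4, 6, 8}  B4 = {2, 4, 8}  B5 = {2, 3, 8}  B6 = {3, 5, 8}
Tree: B1–B2, B2–B3, B3–B4, B4–B5, B5–B6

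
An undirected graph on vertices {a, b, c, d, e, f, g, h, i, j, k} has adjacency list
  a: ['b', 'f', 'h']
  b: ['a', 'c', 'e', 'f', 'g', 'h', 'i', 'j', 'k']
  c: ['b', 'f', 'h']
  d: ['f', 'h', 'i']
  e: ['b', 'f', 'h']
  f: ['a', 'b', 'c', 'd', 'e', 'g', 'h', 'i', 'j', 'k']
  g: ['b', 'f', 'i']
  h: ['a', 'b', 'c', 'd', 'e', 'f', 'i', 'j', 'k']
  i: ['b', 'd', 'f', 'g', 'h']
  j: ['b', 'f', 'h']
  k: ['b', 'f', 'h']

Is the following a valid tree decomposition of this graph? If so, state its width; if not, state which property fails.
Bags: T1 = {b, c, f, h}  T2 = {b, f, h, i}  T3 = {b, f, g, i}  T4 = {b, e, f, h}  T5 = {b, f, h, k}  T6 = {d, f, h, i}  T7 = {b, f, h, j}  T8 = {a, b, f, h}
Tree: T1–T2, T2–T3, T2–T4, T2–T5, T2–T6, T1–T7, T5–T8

Yes; width 3.

Vertex coverage: the bags together contain {a, b, c, d, e, f, g, h, i, j, k}, the full vertex set. Edge coverage: each edge of G has both endpoints in at least one bag. Running intersection: for every vertex, the bags containing it form a connected subtree. All three properties hold, so this is a valid tree decomposition of width max|bag| − 1 = 3, and hence tw(G) ≤ 3.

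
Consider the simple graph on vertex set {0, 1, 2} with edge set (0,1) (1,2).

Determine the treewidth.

1

A width-1 tree decomposition is:
Bags: B1 = {1, 2}  B2 = {0, 1}
Tree: B1–B2
The largest bag has 2 vertices, giving width 1; this decomposition certifies tw(G) ≤ 1. G has an edge, so its treewidth is at least 1. Combining the bounds, tw(G) = 1.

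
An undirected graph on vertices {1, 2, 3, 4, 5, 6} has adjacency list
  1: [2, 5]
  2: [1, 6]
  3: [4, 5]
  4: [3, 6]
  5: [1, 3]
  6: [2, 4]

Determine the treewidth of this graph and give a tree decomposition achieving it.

Treewidth 2.
One such decomposition:
Bags: B1 = {1, 2, 6}  B2 = {1, 5, 6}  B3 = {3, 5, 6}  B4 = {3, 4, 6}
Tree: B1–B2, B2–B3, B3–B4

Each bag holds 3 vertices, so the decomposition has width 2, which upper-bounds the treewidth. For the lower bound, G contains the cycle 6–2–1–5–3–4–6, so G is not a forest; only forests have treewidth ≤ 1, hence tw(G) ≥ 2. Combining the bounds, tw(G) = 2.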